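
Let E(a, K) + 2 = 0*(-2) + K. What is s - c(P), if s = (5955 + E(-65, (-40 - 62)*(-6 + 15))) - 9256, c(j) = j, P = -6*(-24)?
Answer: -4365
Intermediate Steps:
E(a, K) = -2 + K (E(a, K) = -2 + (0*(-2) + K) = -2 + (0 + K) = -2 + K)
P = 144
s = -4221 (s = (5955 + (-2 + (-40 - 62)*(-6 + 15))) - 9256 = (5955 + (-2 - 102*9)) - 9256 = (5955 + (-2 - 918)) - 9256 = (5955 - 920) - 9256 = 5035 - 9256 = -4221)
s - c(P) = -4221 - 1*144 = -4221 - 144 = -4365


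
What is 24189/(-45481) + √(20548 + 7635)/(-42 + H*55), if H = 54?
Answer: -24189/45481 + √28183/2928 ≈ -0.47451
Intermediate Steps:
24189/(-45481) + √(20548 + 7635)/(-42 + H*55) = 24189/(-45481) + √(20548 + 7635)/(-42 + 54*55) = 24189*(-1/45481) + √28183/(-42 + 2970) = -24189/45481 + √28183/2928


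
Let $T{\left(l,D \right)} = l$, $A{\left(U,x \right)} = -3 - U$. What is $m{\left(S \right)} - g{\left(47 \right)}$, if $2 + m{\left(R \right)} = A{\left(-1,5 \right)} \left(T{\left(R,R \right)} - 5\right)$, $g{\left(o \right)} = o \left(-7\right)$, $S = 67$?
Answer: $203$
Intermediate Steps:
$g{\left(o \right)} = - 7 o$
$m{\left(R \right)} = 8 - 2 R$ ($m{\left(R \right)} = -2 + \left(-3 - -1\right) \left(R - 5\right) = -2 + \left(-3 + 1\right) \left(-5 + R\right) = -2 - 2 \left(-5 + R\right) = -2 - \left(-10 + 2 R\right) = 8 - 2 R$)
$m{\left(S \right)} - g{\left(47 \right)} = \left(8 - 134\right) - \left(-7\right) 47 = \left(8 - 134\right) - -329 = -126 + 329 = 203$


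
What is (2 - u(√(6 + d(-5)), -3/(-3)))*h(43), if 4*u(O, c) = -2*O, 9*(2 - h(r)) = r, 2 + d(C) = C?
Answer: -50/9 - 25*I/18 ≈ -5.5556 - 1.3889*I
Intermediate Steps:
d(C) = -2 + C
h(r) = 2 - r/9
u(O, c) = -O/2 (u(O, c) = (-2*O)/4 = -O/2)
(2 - u(√(6 + d(-5)), -3/(-3)))*h(43) = (2 - (-1)*√(6 + (-2 - 5))/2)*(2 - ⅑*43) = (2 - (-1)*√(6 - 7)/2)*(2 - 43/9) = (2 - (-1)*√(-1)/2)*(-25/9) = (2 - (-1)*I/2)*(-25/9) = (2 + I/2)*(-25/9) = -50/9 - 25*I/18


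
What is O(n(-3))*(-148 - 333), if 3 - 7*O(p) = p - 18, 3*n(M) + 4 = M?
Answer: -4810/3 ≈ -1603.3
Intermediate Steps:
n(M) = -4/3 + M/3
O(p) = 3 - p/7 (O(p) = 3/7 - (p - 18)/7 = 3/7 - (-18 + p)/7 = 3/7 + (18/7 - p/7) = 3 - p/7)
O(n(-3))*(-148 - 333) = (3 - (-4/3 + (⅓)*(-3))/7)*(-148 - 333) = (3 - (-4/3 - 1)/7)*(-481) = (3 - ⅐*(-7/3))*(-481) = (3 + ⅓)*(-481) = (10/3)*(-481) = -4810/3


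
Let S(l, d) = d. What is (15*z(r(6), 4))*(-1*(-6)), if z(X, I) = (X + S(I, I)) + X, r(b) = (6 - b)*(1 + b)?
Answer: 360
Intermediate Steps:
r(b) = (1 + b)*(6 - b)
z(X, I) = I + 2*X (z(X, I) = (X + I) + X = (I + X) + X = I + 2*X)
(15*z(r(6), 4))*(-1*(-6)) = (15*(4 + 2*(6 - 1*6² + 5*6)))*(-1*(-6)) = (15*(4 + 2*(6 - 1*36 + 30)))*6 = (15*(4 + 2*(6 - 36 + 30)))*6 = (15*(4 + 2*0))*6 = (15*(4 + 0))*6 = (15*4)*6 = 60*6 = 360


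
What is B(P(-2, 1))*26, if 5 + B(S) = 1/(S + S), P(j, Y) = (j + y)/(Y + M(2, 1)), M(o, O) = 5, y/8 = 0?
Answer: -169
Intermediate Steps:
y = 0 (y = 8*0 = 0)
P(j, Y) = j/(5 + Y) (P(j, Y) = (j + 0)/(Y + 5) = j/(5 + Y))
B(S) = -5 + 1/(2*S) (B(S) = -5 + 1/(S + S) = -5 + 1/(2*S))
B(P(-2, 1))*26 = (-5 + 1/(2*((-2/(5 + 1)))))*26 = (-5 + 1/(2*((-2/6))))*26 = (-5 + 1/(2*((-2*⅙))))*26 = (-5 + 1/(2*(-⅓)))*26 = (-5 + (½)*(-3))*26 = (-5 - 3/2)*26 = -13/2*26 = -169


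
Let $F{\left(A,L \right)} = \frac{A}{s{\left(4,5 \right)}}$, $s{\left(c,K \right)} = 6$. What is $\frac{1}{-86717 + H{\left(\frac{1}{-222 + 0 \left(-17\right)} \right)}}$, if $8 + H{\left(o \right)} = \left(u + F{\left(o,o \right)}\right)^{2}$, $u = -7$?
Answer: $- \frac{1774224}{153782620775} \approx -1.1537 \cdot 10^{-5}$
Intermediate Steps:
$F{\left(A,L \right)} = \frac{A}{6}$
$H{\left(o \right)} = -8 + \left(-7 + \frac{o}{6}\right)^{2}$
$\frac{1}{-86717 + H{\left(\frac{1}{-222 + 0 \left(-17\right)} \right)}} = \frac{1}{-86717 - \left(8 - \frac{\left(-42 + \frac{1}{-222 + 0 \left(-17\right)}\right)^{2}}{36}\right)} = \frac{1}{-86717 - \left(8 - \frac{\left(-42 + \frac{1}{-222 + 0}\right)^{2}}{36}\right)} = \frac{1}{-86717 - \left(8 - \frac{\left(-42 + \frac{1}{-222}\right)^{2}}{36}\right)} = \frac{1}{-86717 - \left(8 - \frac{\left(-42 - \frac{1}{222}\right)^{2}}{36}\right)} = \frac{1}{-86717 - \left(8 - \frac{\left(- \frac{9325}{222}\right)^{2}}{36}\right)} = \frac{1}{-86717 + \left(-8 + \frac{1}{36} \cdot \frac{86955625}{49284}\right)} = \frac{1}{-86717 + \left(-8 + \frac{86955625}{1774224}\right)} = \frac{1}{-86717 + \frac{72761833}{1774224}} = \frac{1}{- \frac{153782620775}{1774224}} = - \frac{1774224}{153782620775}$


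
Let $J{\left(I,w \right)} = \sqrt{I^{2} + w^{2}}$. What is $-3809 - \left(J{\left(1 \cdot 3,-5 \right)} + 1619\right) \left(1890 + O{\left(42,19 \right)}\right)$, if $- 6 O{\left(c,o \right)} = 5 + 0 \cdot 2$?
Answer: $- \frac{18374219}{6} - \frac{11335 \sqrt{34}}{6} \approx -3.0734 \cdot 10^{6}$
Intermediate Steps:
$O{\left(c,o \right)} = - \frac{5}{6}$ ($O{\left(c,o \right)} = - \frac{5 + 0 \cdot 2}{6} = - \frac{5 + 0}{6} = \left(- \frac{1}{6}\right) 5 = - \frac{5}{6}$)
$-3809 - \left(J{\left(1 \cdot 3,-5 \right)} + 1619\right) \left(1890 + O{\left(42,19 \right)}\right) = -3809 - \left(\sqrt{\left(1 \cdot 3\right)^{2} + \left(-5\right)^{2}} + 1619\right) \left(1890 - \frac{5}{6}\right) = -3809 - \left(\sqrt{3^{2} + 25} + 1619\right) \frac{11335}{6} = -3809 - \left(\sqrt{9 + 25} + 1619\right) \frac{11335}{6} = -3809 - \left(\sqrt{34} + 1619\right) \frac{11335}{6} = -3809 - \left(1619 + \sqrt{34}\right) \frac{11335}{6} = -3809 - \left(\frac{18351365}{6} + \frac{11335 \sqrt{34}}{6}\right) = - \frac{18374219}{6} - \frac{11335 \sqrt{34}}{6}$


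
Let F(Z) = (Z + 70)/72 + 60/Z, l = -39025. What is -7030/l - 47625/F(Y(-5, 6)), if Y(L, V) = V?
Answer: -6690556456/1553195 ≈ -4307.6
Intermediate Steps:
F(Z) = 35/36 + 60/Z + Z/72 (F(Z) = (70 + Z)*(1/72) + 60/Z = (35/36 + Z/72) + 60/Z = 35/36 + 60/Z + Z/72)
-7030/l - 47625/F(Y(-5, 6)) = -7030/(-39025) - 47625*432/(4320 + 6*(70 + 6)) = -7030*(-1/39025) - 47625*432/(4320 + 6*76) = 1406/7805 - 47625*432/(4320 + 456) = 1406/7805 - 47625/((1/72)*(⅙)*4776) = 1406/7805 - 47625/199/18 = 1406/7805 - 47625*18/199 = 1406/7805 - 857250/199 = -6690556456/1553195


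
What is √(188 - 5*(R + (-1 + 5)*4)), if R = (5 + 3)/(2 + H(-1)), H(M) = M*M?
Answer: 2*√213/3 ≈ 9.7297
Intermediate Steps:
H(M) = M²
R = 8/3 (R = (5 + 3)/(2 + (-1)²) = 8/(2 + 1) = 8/3 ≈ 2.6667)
√(188 - 5*(R + (-1 + 5)*4)) = √(188 - 5*(8/3 + (-1 + 5)*4)) = √(188 - 5*(8/3 + 4*4)) = √(188 - 5*(8/3 + 16)) = √(188 - 5*56/3) = √(188 - 280/3) = √(284/3) = 2*√213/3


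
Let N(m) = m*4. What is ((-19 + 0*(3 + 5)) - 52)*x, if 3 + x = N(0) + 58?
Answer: -3905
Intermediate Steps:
N(m) = 4*m
x = 55 (x = -3 + (4*0 + 58) = -3 + (0 + 58) = -3 + 58 = 55)
((-19 + 0*(3 + 5)) - 52)*x = ((-19 + 0*(3 + 5)) - 52)*55 = ((-19 + 0*8) - 52)*55 = ((-19 + 0) - 52)*55 = (-19 - 52)*55 = -71*55 = -3905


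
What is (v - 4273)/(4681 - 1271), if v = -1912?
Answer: -1237/682 ≈ -1.8138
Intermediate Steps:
(v - 4273)/(4681 - 1271) = (-1912 - 4273)/(4681 - 1271) = -6185/3410 = -6185*1/3410 = -1237/682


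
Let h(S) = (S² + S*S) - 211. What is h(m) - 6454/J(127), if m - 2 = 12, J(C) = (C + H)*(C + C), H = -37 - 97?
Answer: 23448/127 ≈ 184.63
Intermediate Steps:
H = -134
J(C) = 2*C*(-134 + C) (J(C) = (C - 134)*(C + C) = (-134 + C)*(2*C) = 2*C*(-134 + C))
m = 14 (m = 2 + 12 = 14)
h(S) = -211 + 2*S² (h(S) = (S² + S²) - 211 = 2*S² - 211 = -211 + 2*S²)
h(m) - 6454/J(127) = (-211 + 2*14²) - 6454*1/(254*(-134 + 127)) = (-211 + 2*196) - 6454/(2*127*(-7)) = (-211 + 392) - 6454/(-1778) = 181 - 6454*(-1/1778) = 181 + 461/127 = 23448/127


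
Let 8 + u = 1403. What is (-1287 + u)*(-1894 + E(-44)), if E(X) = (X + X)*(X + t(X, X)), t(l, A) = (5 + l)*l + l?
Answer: -15677064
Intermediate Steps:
u = 1395 (u = -8 + 1403 = 1395)
t(l, A) = l + l*(5 + l) (t(l, A) = l*(5 + l) + l = l + l*(5 + l))
E(X) = 2*X*(X + X*(6 + X)) (E(X) = (X + X)*(X + X*(6 + X)) = (2*X)*(X + X*(6 + X)) = 2*X*(X + X*(6 + X)))
(-1287 + u)*(-1894 + E(-44)) = (-1287 + 1395)*(-1894 + 2*(-44)²*(7 - 44)) = 108*(-1894 + 2*1936*(-37)) = 108*(-1894 - 143264) = 108*(-145158) = -15677064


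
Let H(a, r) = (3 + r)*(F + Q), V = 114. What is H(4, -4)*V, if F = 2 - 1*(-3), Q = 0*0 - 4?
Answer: -114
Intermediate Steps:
Q = -4 (Q = 0 - 4 = -4)
F = 5 (F = 2 + 3 = 5)
H(a, r) = 3 + r (H(a, r) = (3 + r)*(5 - 4) = (3 + r)*1 = 3 + r)
H(4, -4)*V = (3 - 4)*114 = -1*114 = -114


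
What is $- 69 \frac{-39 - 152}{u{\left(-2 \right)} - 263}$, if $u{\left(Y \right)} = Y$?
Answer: $- \frac{13179}{265} \approx -49.732$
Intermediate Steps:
$- 69 \frac{-39 - 152}{u{\left(-2 \right)} - 263} = - 69 \frac{-39 - 152}{-2 - 263} = - 69 \frac{-39 - 152}{-265} = - 69 \left(\left(-191\right) \left(- \frac{1}{265}\right)\right) = \left(-69\right) \frac{191}{265} = - \frac{13179}{265}$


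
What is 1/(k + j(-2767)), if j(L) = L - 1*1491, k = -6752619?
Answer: -1/6756877 ≈ -1.4800e-7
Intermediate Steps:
j(L) = -1491 + L (j(L) = L - 1491 = -1491 + L)
1/(k + j(-2767)) = 1/(-6752619 + (-1491 - 2767)) = 1/(-6752619 - 4258) = 1/(-6756877) = -1/6756877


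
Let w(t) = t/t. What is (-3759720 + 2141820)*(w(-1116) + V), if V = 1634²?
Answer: -4319723430300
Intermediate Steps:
w(t) = 1
V = 2669956
(-3759720 + 2141820)*(w(-1116) + V) = (-3759720 + 2141820)*(1 + 2669956) = -1617900*2669957 = -4319723430300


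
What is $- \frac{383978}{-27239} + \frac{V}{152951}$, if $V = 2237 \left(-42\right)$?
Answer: $\frac{56170606072}{4166232289} \approx 13.482$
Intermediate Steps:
$V = -93954$
$- \frac{383978}{-27239} + \frac{V}{152951} = - \frac{383978}{-27239} - \frac{93954}{152951} = \left(-383978\right) \left(- \frac{1}{27239}\right) - \frac{93954}{152951} = \frac{383978}{27239} - \frac{93954}{152951} = \frac{56170606072}{4166232289}$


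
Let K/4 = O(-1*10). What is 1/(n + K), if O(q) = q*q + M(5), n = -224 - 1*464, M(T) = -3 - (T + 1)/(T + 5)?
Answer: -5/1512 ≈ -0.0033069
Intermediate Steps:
M(T) = -3 - (1 + T)/(5 + T)
n = -688 (n = -224 - 464 = -688)
O(q) = -18/5 + q² (O(q) = q*q + 4*(-4 - 1*5)/(5 + 5) = q² + 4*(-4 - 5)/10 = q² + 4*(⅒)*(-9) = q² - 18/5 = -18/5 + q²)
K = 1928/5 (K = 4*(-18/5 + (-1*10)²) = 4*(-18/5 + (-10)²) = 4*(-18/5 + 100) = 4*(482/5) = 1928/5 ≈ 385.60)
1/(n + K) = 1/(-688 + 1928/5) = 1/(-1512/5) = -5/1512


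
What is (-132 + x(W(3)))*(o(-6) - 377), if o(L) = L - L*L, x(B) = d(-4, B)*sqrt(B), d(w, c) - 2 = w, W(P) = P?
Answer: 55308 + 838*sqrt(3) ≈ 56759.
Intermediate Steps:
d(w, c) = 2 + w
x(B) = -2*sqrt(B) (x(B) = (2 - 4)*sqrt(B) = -2*sqrt(B))
o(L) = L - L**2
(-132 + x(W(3)))*(o(-6) - 377) = (-132 - 2*sqrt(3))*(-6*(1 - 1*(-6)) - 377) = (-132 - 2*sqrt(3))*(-6*(1 + 6) - 377) = (-132 - 2*sqrt(3))*(-6*7 - 377) = (-132 - 2*sqrt(3))*(-42 - 377) = (-132 - 2*sqrt(3))*(-419) = 55308 + 838*sqrt(3)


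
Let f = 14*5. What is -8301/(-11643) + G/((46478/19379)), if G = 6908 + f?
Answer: 262471639924/90190559 ≈ 2910.2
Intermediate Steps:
f = 70
G = 6978 (G = 6908 + 70 = 6978)
-8301/(-11643) + G/((46478/19379)) = -8301/(-11643) + 6978/((46478/19379)) = -8301*(-1/11643) + 6978/((46478*(1/19379))) = 2767/3881 + 6978/(46478/19379) = 2767/3881 + 6978*(19379/46478) = 2767/3881 + 67613331/23239 = 262471639924/90190559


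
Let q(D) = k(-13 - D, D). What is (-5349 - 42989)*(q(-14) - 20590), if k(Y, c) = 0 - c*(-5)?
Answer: 998663080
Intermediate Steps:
k(Y, c) = 5*c (k(Y, c) = 0 - (-5)*c = 0 + 5*c = 5*c)
q(D) = 5*D
(-5349 - 42989)*(q(-14) - 20590) = (-5349 - 42989)*(5*(-14) - 20590) = -48338*(-70 - 20590) = -48338*(-20660) = 998663080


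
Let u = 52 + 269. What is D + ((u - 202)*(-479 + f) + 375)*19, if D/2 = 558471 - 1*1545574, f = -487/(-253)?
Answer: -770574193/253 ≈ -3.0457e+6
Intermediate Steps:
u = 321
f = 487/253 (f = -487*(-1/253) = 487/253 ≈ 1.9249)
D = -1974206 (D = 2*(558471 - 1*1545574) = 2*(558471 - 1545574) = 2*(-987103) = -1974206)
D + ((u - 202)*(-479 + f) + 375)*19 = -1974206 + ((321 - 202)*(-479 + 487/253) + 375)*19 = -1974206 + (119*(-120700/253) + 375)*19 = -1974206 + (-14363300/253 + 375)*19 = -1974206 - 14268425/253*19 = -1974206 - 271100075/253 = -770574193/253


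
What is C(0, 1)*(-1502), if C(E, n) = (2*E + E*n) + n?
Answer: -1502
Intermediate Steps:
C(E, n) = n + 2*E + E*n
C(0, 1)*(-1502) = (1 + 2*0 + 0*1)*(-1502) = (1 + 0 + 0)*(-1502) = 1*(-1502) = -1502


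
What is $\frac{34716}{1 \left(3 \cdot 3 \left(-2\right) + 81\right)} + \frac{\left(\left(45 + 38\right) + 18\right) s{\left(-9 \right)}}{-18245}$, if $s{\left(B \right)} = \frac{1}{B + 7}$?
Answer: $\frac{422264401}{766290} \approx 551.05$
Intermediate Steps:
$s{\left(B \right)} = \frac{1}{7 + B}$
$\frac{34716}{1 \left(3 \cdot 3 \left(-2\right) + 81\right)} + \frac{\left(\left(45 + 38\right) + 18\right) s{\left(-9 \right)}}{-18245} = \frac{34716}{1 \left(3 \cdot 3 \left(-2\right) + 81\right)} + \frac{\left(\left(45 + 38\right) + 18\right) \frac{1}{7 - 9}}{-18245} = \frac{34716}{1 \left(9 \left(-2\right) + 81\right)} + \frac{83 + 18}{-2} \left(- \frac{1}{18245}\right) = \frac{34716}{1 \left(-18 + 81\right)} + 101 \left(- \frac{1}{2}\right) \left(- \frac{1}{18245}\right) = \frac{34716}{1 \cdot 63} - - \frac{101}{36490} = \frac{34716}{63} + \frac{101}{36490} = 34716 \cdot \frac{1}{63} + \frac{101}{36490} = \frac{11572}{21} + \frac{101}{36490} = \frac{422264401}{766290}$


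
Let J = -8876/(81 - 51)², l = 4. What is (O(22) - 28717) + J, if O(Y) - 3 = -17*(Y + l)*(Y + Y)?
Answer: -10838669/225 ≈ -48172.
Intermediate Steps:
J = -2219/225 (J = -8876/(30²) = -8876/900 = -8876*1/900 = -2219/225 ≈ -9.8622)
O(Y) = 3 - 34*Y*(4 + Y) (O(Y) = 3 - 17*(Y + 4)*(Y + Y) = 3 - 17*(4 + Y)*2*Y = 3 - 34*Y*(4 + Y))
(O(22) - 28717) + J = ((3 - 136*22 - 34*22²) - 28717) - 2219/225 = ((3 - 2992 - 34*484) - 28717) - 2219/225 = ((3 - 2992 - 16456) - 28717) - 2219/225 = (-19445 - 28717) - 2219/225 = -48162 - 2219/225 = -10838669/225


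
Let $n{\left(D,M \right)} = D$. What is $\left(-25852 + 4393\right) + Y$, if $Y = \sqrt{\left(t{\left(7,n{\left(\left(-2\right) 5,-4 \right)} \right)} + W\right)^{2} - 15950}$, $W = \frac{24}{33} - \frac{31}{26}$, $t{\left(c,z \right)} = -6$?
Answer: $-21459 + \frac{i \sqrt{1301227399}}{286} \approx -21459.0 + 126.13 i$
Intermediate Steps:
$W = - \frac{133}{286}$ ($W = 24 \cdot \frac{1}{33} - \frac{31}{26} = \frac{8}{11} - \frac{31}{26} = - \frac{133}{286} \approx -0.46503$)
$Y = \frac{i \sqrt{1301227399}}{286}$ ($Y = \sqrt{\left(-6 - \frac{133}{286}\right)^{2} - 15950} = \sqrt{\left(- \frac{1849}{286}\right)^{2} - 15950} = \sqrt{\frac{3418801}{81796} - 15950} = \sqrt{- \frac{1301227399}{81796}} = \frac{i \sqrt{1301227399}}{286} \approx 126.13 i$)
$\left(-25852 + 4393\right) + Y = \left(-25852 + 4393\right) + \frac{i \sqrt{1301227399}}{286} = -21459 + \frac{i \sqrt{1301227399}}{286}$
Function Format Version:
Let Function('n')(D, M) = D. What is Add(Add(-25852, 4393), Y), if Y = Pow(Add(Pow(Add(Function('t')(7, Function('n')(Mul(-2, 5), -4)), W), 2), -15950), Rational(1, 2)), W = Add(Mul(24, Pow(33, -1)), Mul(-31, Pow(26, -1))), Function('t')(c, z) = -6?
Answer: Add(-21459, Mul(Rational(1, 286), I, Pow(1301227399, Rational(1, 2)))) ≈ Add(-21459., Mul(126.13, I))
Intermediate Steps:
W = Rational(-133, 286) (W = Add(Mul(24, Rational(1, 33)), Mul(-31, Rational(1, 26))) = Add(Rational(8, 11), Rational(-31, 26)) = Rational(-133, 286) ≈ -0.46503)
Y = Mul(Rational(1, 286), I, Pow(1301227399, Rational(1, 2))) (Y = Pow(Add(Pow(Add(-6, Rational(-133, 286)), 2), -15950), Rational(1, 2)) = Pow(Add(Pow(Rational(-1849, 286), 2), -15950), Rational(1, 2)) = Pow(Add(Rational(3418801, 81796), -15950), Rational(1, 2)) = Pow(Rational(-1301227399, 81796), Rational(1, 2)) = Mul(Rational(1, 286), I, Pow(1301227399, Rational(1, 2))) ≈ Mul(126.13, I))
Add(Add(-25852, 4393), Y) = Add(Add(-25852, 4393), Mul(Rational(1, 286), I, Pow(1301227399, Rational(1, 2)))) = Add(-21459, Mul(Rational(1, 286), I, Pow(1301227399, Rational(1, 2))))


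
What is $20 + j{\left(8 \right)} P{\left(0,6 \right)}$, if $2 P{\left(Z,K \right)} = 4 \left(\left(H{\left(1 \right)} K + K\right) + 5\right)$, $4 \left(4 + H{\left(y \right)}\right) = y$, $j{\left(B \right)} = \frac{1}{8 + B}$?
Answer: $\frac{297}{16} \approx 18.563$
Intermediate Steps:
$H{\left(y \right)} = -4 + \frac{y}{4}$
$P{\left(Z,K \right)} = 10 - \frac{11 K}{2}$ ($P{\left(Z,K \right)} = \frac{4 \left(\left(\left(-4 + \frac{1}{4} \cdot 1\right) K + K\right) + 5\right)}{2} = \frac{4 \left(\left(\left(-4 + \frac{1}{4}\right) K + K\right) + 5\right)}{2} = \frac{4 \left(\left(- \frac{15 K}{4} + K\right) + 5\right)}{2} = \frac{4 \left(- \frac{11 K}{4} + 5\right)}{2} = \frac{4 \left(5 - \frac{11 K}{4}\right)}{2} = \frac{20 - 11 K}{2} = 10 - \frac{11 K}{2}$)
$20 + j{\left(8 \right)} P{\left(0,6 \right)} = 20 + \frac{10 - 33}{8 + 8} = 20 + \frac{10 - 33}{16} = 20 + \frac{1}{16} \left(-23\right) = 20 - \frac{23}{16} = \frac{297}{16}$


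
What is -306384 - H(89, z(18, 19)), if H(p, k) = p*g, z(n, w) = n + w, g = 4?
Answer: -306740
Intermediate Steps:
H(p, k) = 4*p (H(p, k) = p*4 = 4*p)
-306384 - H(89, z(18, 19)) = -306384 - 4*89 = -306384 - 1*356 = -306384 - 356 = -306740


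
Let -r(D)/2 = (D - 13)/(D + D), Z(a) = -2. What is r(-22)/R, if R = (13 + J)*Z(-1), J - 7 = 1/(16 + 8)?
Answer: 210/5291 ≈ 0.039690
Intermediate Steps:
J = 169/24 (J = 7 + 1/(16 + 8) = 7 + 1/24 = 169/24 ≈ 7.0417)
R = -481/12 (R = (13 + 169/24)*(-2) = (481/24)*(-2) = -481/12 ≈ -40.083)
r(D) = -(-13 + D)/D (r(D) = -2*(D - 13)/(D + D) = -2*(-13 + D)/(2*D) = -2*(-13 + D)*1/(2*D) = -(-13 + D)/D)
r(-22)/R = ((13 - 1*(-22))/(-22))/(-481/12) = -(13 + 22)/22*(-12/481) = -1/22*35*(-12/481) = -35/22*(-12/481) = 210/5291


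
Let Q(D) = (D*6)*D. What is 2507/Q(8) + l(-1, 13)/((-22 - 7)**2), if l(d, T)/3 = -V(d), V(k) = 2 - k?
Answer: 2104931/322944 ≈ 6.5179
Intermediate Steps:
Q(D) = 6*D**2 (Q(D) = (6*D)*D = 6*D**2)
l(d, T) = -6 + 3*d (l(d, T) = 3*(-(2 - d)) = 3*(-2 + d) = -6 + 3*d)
2507/Q(8) + l(-1, 13)/((-22 - 7)**2) = 2507/((6*8**2)) + (-6 + 3*(-1))/((-22 - 7)**2) = 2507/((6*64)) + (-6 - 3)/((-29)**2) = 2507/384 - 9/841 = 2104931/322944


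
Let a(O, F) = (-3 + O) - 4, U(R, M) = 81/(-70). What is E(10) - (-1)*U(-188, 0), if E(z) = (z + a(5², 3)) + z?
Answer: 2579/70 ≈ 36.843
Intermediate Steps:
U(R, M) = -81/70 (U(R, M) = 81*(-1/70) = -81/70)
a(O, F) = -7 + O
E(z) = 18 + 2*z (E(z) = (z + (-7 + 5²)) + z = (z + (-7 + 25)) + z = (z + 18) + z = (18 + z) + z = 18 + 2*z)
E(10) - (-1)*U(-188, 0) = (18 + 2*10) - (-1)*(-81)/70 = (18 + 20) - 1*81/70 = 38 - 81/70 = 2579/70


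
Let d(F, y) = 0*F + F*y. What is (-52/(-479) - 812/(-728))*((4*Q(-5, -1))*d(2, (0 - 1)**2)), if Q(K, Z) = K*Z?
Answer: 304860/6227 ≈ 48.958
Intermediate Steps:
d(F, y) = F*y (d(F, y) = 0 + F*y = F*y)
(-52/(-479) - 812/(-728))*((4*Q(-5, -1))*d(2, (0 - 1)**2)) = (-52/(-479) - 812/(-728))*((4*(-5*(-1)))*(2*(0 - 1)**2)) = (-52*(-1/479) - 812*(-1/728))*((4*5)*(2*(-1)**2)) = (52/479 + 29/26)*(20*(2*1)) = 15243*(20*2)/12454 = (15243/12454)*40 = 304860/6227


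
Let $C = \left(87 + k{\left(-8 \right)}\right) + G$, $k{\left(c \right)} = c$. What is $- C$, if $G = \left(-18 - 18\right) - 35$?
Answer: $-8$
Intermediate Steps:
$G = -71$ ($G = -36 - 35 = -71$)
$C = 8$ ($C = \left(87 - 8\right) - 71 = 79 - 71 = 8$)
$- C = \left(-1\right) 8 = -8$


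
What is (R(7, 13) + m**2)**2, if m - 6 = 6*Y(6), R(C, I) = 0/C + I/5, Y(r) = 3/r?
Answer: 174724/25 ≈ 6989.0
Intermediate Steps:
R(C, I) = I/5 (R(C, I) = 0 + I*(1/5) = 0 + I/5 = I/5)
m = 9 (m = 6 + 6*(3/6) = 6 + 6*(3*(1/6)) = 6 + 6*(1/2) = 6 + 3 = 9)
(R(7, 13) + m**2)**2 = ((1/5)*13 + 9**2)**2 = (13/5 + 81)**2 = (418/5)**2 = 174724/25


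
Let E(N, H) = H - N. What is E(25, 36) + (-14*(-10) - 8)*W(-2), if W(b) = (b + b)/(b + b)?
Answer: 143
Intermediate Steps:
W(b) = 1 (W(b) = (2*b)/((2*b)) = (2*b)*(1/(2*b)) = 1)
E(25, 36) + (-14*(-10) - 8)*W(-2) = (36 - 1*25) + (-14*(-10) - 8)*1 = (36 - 25) + (140 - 8)*1 = 11 + 132*1 = 11 + 132 = 143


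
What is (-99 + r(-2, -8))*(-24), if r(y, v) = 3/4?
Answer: 2358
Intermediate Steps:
r(y, v) = ¾ (r(y, v) = 3*(¼) = ¾)
(-99 + r(-2, -8))*(-24) = (-99 + ¾)*(-24) = -393/4*(-24) = 2358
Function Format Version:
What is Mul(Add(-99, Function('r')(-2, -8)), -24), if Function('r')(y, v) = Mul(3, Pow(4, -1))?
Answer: 2358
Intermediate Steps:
Function('r')(y, v) = Rational(3, 4) (Function('r')(y, v) = Mul(3, Rational(1, 4)) = Rational(3, 4))
Mul(Add(-99, Function('r')(-2, -8)), -24) = Mul(Add(-99, Rational(3, 4)), -24) = Mul(Rational(-393, 4), -24) = 2358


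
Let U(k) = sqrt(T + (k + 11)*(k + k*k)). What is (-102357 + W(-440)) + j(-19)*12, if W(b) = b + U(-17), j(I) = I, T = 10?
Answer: -103025 + I*sqrt(1622) ≈ -1.0303e+5 + 40.274*I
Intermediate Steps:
U(k) = sqrt(10 + (11 + k)*(k + k**2)) (U(k) = sqrt(10 + (k + 11)*(k + k*k)) = sqrt(10 + (11 + k)*(k + k**2)))
W(b) = b + I*sqrt(1622) (W(b) = b + sqrt(10 + (-17)**3 + 11*(-17) + 12*(-17)**2) = b + sqrt(10 - 4913 - 187 + 12*289) = b + sqrt(10 - 4913 - 187 + 3468) = b + sqrt(-1622) = b + I*sqrt(1622))
(-102357 + W(-440)) + j(-19)*12 = (-102357 + (-440 + I*sqrt(1622))) - 19*12 = (-102797 + I*sqrt(1622)) - 228 = -103025 + I*sqrt(1622)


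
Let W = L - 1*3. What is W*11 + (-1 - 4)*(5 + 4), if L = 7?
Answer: -1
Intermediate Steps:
W = 4 (W = 7 - 1*3 = 7 - 3 = 4)
W*11 + (-1 - 4)*(5 + 4) = 4*11 + (-1 - 4)*(5 + 4) = 44 - 5*9 = 44 - 45 = -1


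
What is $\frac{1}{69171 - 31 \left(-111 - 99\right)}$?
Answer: $\frac{1}{75681} \approx 1.3213 \cdot 10^{-5}$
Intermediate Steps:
$\frac{1}{69171 - 31 \left(-111 - 99\right)} = \frac{1}{69171 - -6510} = \frac{1}{69171 + 6510} = \frac{1}{75681}$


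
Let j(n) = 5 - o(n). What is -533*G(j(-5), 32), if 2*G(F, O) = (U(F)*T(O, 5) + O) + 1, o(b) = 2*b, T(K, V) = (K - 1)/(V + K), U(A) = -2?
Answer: -617747/74 ≈ -8347.9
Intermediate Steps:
T(K, V) = (-1 + K)/(K + V)
j(n) = 5 - 2*n
G(F, O) = ½ + O/2 - (-1 + O)/(5 + O) (G(F, O) = ((-2*(-1 + O)/(O + 5) + O) + 1)/2 = ((-2*(-1 + O)/(5 + O) + O) + 1)/2 = ((O - 2*(-1 + O)/(5 + O)) + 1)/2 = (1 + O - 2*(-1 + O)/(5 + O))/2 = ½ + O/2 - (-1 + O)/(5 + O))
-533*G(j(-5), 32) = -533*(7 + 32² + 4*32)/(2*(5 + 32)) = -533*(7 + 1024 + 128)/(2*37) = -533*1159/(2*37) = -533*1159/74 = -617747/74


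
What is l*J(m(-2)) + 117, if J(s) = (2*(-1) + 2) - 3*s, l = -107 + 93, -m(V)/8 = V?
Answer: 789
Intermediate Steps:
m(V) = -8*V
l = -14
J(s) = -3*s (J(s) = (-2 + 2) - 3*s = 0 - 3*s = -3*s)
l*J(m(-2)) + 117 = -(-42)*(-8*(-2)) + 117 = -(-42)*16 + 117 = -14*(-48) + 117 = 672 + 117 = 789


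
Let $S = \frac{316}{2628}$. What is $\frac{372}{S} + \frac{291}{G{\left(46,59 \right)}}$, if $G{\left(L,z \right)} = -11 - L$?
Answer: $\frac{4636013}{1501} \approx 3088.6$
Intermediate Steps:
$S = \frac{79}{657}$ ($S = 316 \cdot \frac{1}{2628} = \frac{79}{657} \approx 0.12024$)
$\frac{372}{S} + \frac{291}{G{\left(46,59 \right)}} = \frac{372}{\frac{79}{657}} + \frac{291}{-11 - 46} = 372 \cdot \frac{657}{79} + \frac{291}{-11 - 46} = \frac{244404}{79} + \frac{291}{-57} = \frac{244404}{79} + 291 \left(- \frac{1}{57}\right) = \frac{244404}{79} - \frac{97}{19} = \frac{4636013}{1501}$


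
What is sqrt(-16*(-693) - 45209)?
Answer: I*sqrt(34121) ≈ 184.72*I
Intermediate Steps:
sqrt(-16*(-693) - 45209) = sqrt(11088 - 45209) = sqrt(-34121) = I*sqrt(34121)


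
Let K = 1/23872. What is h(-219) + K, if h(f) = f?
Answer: -5227967/23872 ≈ -219.00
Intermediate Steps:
K = 1/23872 ≈ 4.1890e-5
h(-219) + K = -219 + 1/23872 = -5227967/23872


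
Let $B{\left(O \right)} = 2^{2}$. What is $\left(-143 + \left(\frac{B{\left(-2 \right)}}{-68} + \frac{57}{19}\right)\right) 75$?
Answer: $- \frac{178575}{17} \approx -10504.0$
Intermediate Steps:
$B{\left(O \right)} = 4$
$\left(-143 + \left(\frac{B{\left(-2 \right)}}{-68} + \frac{57}{19}\right)\right) 75 = \left(-143 + \left(\frac{4}{-68} + \frac{57}{19}\right)\right) 75 = \left(-143 + \left(4 \left(- \frac{1}{68}\right) + 57 \cdot \frac{1}{19}\right)\right) 75 = \left(-143 + \left(- \frac{1}{17} + 3\right)\right) 75 = \left(-143 + \frac{50}{17}\right) 75 = \left(- \frac{2381}{17}\right) 75 = - \frac{178575}{17}$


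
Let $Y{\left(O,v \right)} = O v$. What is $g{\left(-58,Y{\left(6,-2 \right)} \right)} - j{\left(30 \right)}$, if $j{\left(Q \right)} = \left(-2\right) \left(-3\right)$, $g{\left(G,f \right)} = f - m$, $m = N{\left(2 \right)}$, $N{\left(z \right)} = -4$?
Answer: $-14$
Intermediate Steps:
$m = -4$
$g{\left(G,f \right)} = 4 + f$ ($g{\left(G,f \right)} = f - -4 = f + 4 = 4 + f$)
$j{\left(Q \right)} = 6$
$g{\left(-58,Y{\left(6,-2 \right)} \right)} - j{\left(30 \right)} = \left(4 + 6 \left(-2\right)\right) - 6 = \left(4 - 12\right) - 6 = -8 - 6 = -14$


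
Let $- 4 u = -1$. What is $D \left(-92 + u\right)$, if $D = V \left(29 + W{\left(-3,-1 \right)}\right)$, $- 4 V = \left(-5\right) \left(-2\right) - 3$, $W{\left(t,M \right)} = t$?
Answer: $\frac{33397}{8} \approx 4174.6$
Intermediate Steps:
$u = \frac{1}{4}$ ($u = \left(- \frac{1}{4}\right) \left(-1\right) = \frac{1}{4} \approx 0.25$)
$V = - \frac{7}{4}$ ($V = - \frac{\left(-5\right) \left(-2\right) - 3}{4} = - \frac{10 - 3}{4} = \left(- \frac{1}{4}\right) 7 = - \frac{7}{4} \approx -1.75$)
$D = - \frac{91}{2}$ ($D = - \frac{7 \left(29 - 3\right)}{4} = \left(- \frac{7}{4}\right) 26 = - \frac{91}{2} \approx -45.5$)
$D \left(-92 + u\right) = - \frac{91 \left(-92 + \frac{1}{4}\right)}{2} = \left(- \frac{91}{2}\right) \left(- \frac{367}{4}\right) = \frac{33397}{8}$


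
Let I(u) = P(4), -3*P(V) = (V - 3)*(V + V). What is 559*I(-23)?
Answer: -4472/3 ≈ -1490.7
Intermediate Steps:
P(V) = -2*V*(-3 + V)/3 (P(V) = -(V - 3)*(V + V)/3 = -(-3 + V)*2*V/3 = -2*V*(-3 + V)/3)
I(u) = -8/3 (I(u) = (⅔)*4*(3 - 1*4) = (⅔)*4*(3 - 4) = (⅔)*4*(-1) = -8/3)
559*I(-23) = 559*(-8/3) = -4472/3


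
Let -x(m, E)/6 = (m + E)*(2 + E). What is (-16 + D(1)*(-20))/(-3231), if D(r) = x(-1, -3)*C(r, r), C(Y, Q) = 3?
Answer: -1424/3231 ≈ -0.44073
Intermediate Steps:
x(m, E) = -6*(2 + E)*(E + m) (x(m, E) = -6*(m + E)*(2 + E) = -6*(E + m)*(2 + E) = -6*(2 + E)*(E + m))
D(r) = -72 (D(r) = (-12*(-3) - 12*(-1) - 6*(-3)² - 6*(-3)*(-1))*3 = (36 + 12 - 6*9 - 18)*3 = (36 + 12 - 54 - 18)*3 = -24*3 = -72)
(-16 + D(1)*(-20))/(-3231) = (-16 - 72*(-20))/(-3231) = (-16 + 1440)*(-1/3231) = 1424*(-1/3231) = -1424/3231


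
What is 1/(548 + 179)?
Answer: 1/727 ≈ 0.0013755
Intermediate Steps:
1/(548 + 179) = 1/727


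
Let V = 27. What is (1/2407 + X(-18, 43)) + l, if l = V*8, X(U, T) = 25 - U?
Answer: 623414/2407 ≈ 259.00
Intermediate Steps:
l = 216 (l = 27*8 = 216)
(1/2407 + X(-18, 43)) + l = (1/2407 + (25 - 1*(-18))) + 216 = (1/2407 + (25 + 18)) + 216 = (1/2407 + 43) + 216 = 103502/2407 + 216 = 623414/2407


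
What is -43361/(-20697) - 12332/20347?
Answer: 627030863/421121859 ≈ 1.4890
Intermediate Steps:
-43361/(-20697) - 12332/20347 = -43361*(-1/20697) - 12332*1/20347 = 43361/20697 - 12332/20347 = 627030863/421121859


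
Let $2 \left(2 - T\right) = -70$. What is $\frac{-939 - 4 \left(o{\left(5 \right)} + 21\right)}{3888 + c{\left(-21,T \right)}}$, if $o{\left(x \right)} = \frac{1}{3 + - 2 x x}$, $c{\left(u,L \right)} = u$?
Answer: $- \frac{48077}{181749} \approx -0.26452$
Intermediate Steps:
$T = 37$ ($T = 2 - -35 = 2 + 35 = 37$)
$o{\left(x \right)} = \frac{1}{3 - 2 x^{2}}$
$\frac{-939 - 4 \left(o{\left(5 \right)} + 21\right)}{3888 + c{\left(-21,T \right)}} = \frac{-939 - 4 \left(- \frac{1}{-3 + 2 \cdot 5^{2}} + 21\right)}{3888 - 21} = \frac{-939 - 4 \left(- \frac{1}{-3 + 2 \cdot 25} + 21\right)}{3867} = \left(-939 - 4 \left(- \frac{1}{-3 + 50} + 21\right)\right) \frac{1}{3867} = \left(-939 - 4 \left(- \frac{1}{47} + 21\right)\right) \frac{1}{3867} = \left(-939 - \frac{3944}{47}\right) \frac{1}{3867} = \left(- \frac{48077}{47}\right) \frac{1}{3867} = - \frac{48077}{181749}$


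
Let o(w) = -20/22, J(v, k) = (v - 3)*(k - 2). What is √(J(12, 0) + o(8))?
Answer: 4*I*√143/11 ≈ 4.3485*I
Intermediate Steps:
J(v, k) = (-3 + v)*(-2 + k)
o(w) = -10/11 (o(w) = -20*1/22 = -10/11)
√(J(12, 0) + o(8)) = √((6 - 3*0 - 2*12 + 0*12) - 10/11) = √((6 + 0 - 24 + 0) - 10/11) = √(-18 - 10/11) = √(-208/11) = 4*I*√143/11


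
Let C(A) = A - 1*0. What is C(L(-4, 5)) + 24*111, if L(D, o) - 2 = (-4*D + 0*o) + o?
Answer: 2687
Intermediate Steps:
L(D, o) = 2 + o - 4*D (L(D, o) = 2 + ((-4*D + 0*o) + o) = 2 + ((-4*D + 0) + o) = 2 + (-4*D + o) = 2 + (o - 4*D) = 2 + o - 4*D)
C(A) = A (C(A) = A + 0 = A)
C(L(-4, 5)) + 24*111 = (2 + 5 - 4*(-4)) + 24*111 = (2 + 5 + 16) + 2664 = 23 + 2664 = 2687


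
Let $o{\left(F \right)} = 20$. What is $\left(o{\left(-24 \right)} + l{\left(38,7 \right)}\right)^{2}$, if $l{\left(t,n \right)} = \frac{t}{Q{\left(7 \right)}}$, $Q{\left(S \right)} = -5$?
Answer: $\frac{3844}{25} \approx 153.76$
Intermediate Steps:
$l{\left(t,n \right)} = - \frac{t}{5}$ ($l{\left(t,n \right)} = \frac{t}{-5} = t \left(- \frac{1}{5}\right) = - \frac{t}{5}$)
$\left(o{\left(-24 \right)} + l{\left(38,7 \right)}\right)^{2} = \left(20 - \frac{38}{5}\right)^{2} = \left(\frac{62}{5}\right)^{2} = \frac{3844}{25}$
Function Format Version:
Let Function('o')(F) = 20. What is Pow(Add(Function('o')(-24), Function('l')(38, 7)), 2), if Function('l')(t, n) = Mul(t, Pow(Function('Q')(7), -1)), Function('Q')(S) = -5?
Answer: Rational(3844, 25) ≈ 153.76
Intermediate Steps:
Function('l')(t, n) = Mul(Rational(-1, 5), t) (Function('l')(t, n) = Mul(t, Pow(-5, -1)) = Mul(t, Rational(-1, 5)) = Mul(Rational(-1, 5), t))
Pow(Add(Function('o')(-24), Function('l')(38, 7)), 2) = Pow(Add(20, Mul(Rational(-1, 5), 38)), 2) = Pow(Add(20, Rational(-38, 5)), 2) = Pow(Rational(62, 5), 2) = Rational(3844, 25)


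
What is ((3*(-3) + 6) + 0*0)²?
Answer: 9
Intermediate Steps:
((3*(-3) + 6) + 0*0)² = ((-9 + 6) + 0)² = (-3 + 0)² = (-3)² = 9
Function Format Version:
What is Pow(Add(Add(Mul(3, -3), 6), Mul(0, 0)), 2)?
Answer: 9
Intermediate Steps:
Pow(Add(Add(Mul(3, -3), 6), Mul(0, 0)), 2) = Pow(Add(Add(-9, 6), 0), 2) = Pow(Add(-3, 0), 2) = Pow(-3, 2) = 9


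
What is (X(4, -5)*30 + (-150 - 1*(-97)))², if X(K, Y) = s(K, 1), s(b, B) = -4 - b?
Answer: 85849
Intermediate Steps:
X(K, Y) = -4 - K
(X(4, -5)*30 + (-150 - 1*(-97)))² = ((-4 - 1*4)*30 + (-150 - 1*(-97)))² = ((-4 - 4)*30 + (-150 + 97))² = (-8*30 - 53)² = (-240 - 53)² = (-293)² = 85849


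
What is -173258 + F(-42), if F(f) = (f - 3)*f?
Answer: -171368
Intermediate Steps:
F(f) = f*(-3 + f) (F(f) = (-3 + f)*f = f*(-3 + f))
-173258 + F(-42) = -173258 - 42*(-3 - 42) = -173258 - 42*(-45) = -173258 + 1890 = -171368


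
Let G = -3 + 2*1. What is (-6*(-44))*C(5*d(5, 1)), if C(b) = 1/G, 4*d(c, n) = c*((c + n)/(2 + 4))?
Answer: -264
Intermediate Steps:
G = -1 (G = -3 + 2 = -1)
d(c, n) = c*(c/6 + n/6)/4 (d(c, n) = (c*((c + n)/(2 + 4)))/4 = (c*((c + n)/6))/4 = (c*((c + n)*(1/6)))/4 = (c*(c/6 + n/6))/4 = c*(c/6 + n/6)/4)
C(b) = -1 (C(b) = 1/(-1) = -1)
(-6*(-44))*C(5*d(5, 1)) = -6*(-44)*(-1) = 264*(-1) = -264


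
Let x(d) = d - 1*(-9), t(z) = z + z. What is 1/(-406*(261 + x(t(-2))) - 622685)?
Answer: -1/730681 ≈ -1.3686e-6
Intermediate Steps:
t(z) = 2*z
x(d) = 9 + d (x(d) = d + 9 = 9 + d)
1/(-406*(261 + x(t(-2))) - 622685) = 1/(-406*(261 + (9 + 2*(-2))) - 622685) = 1/(-406*(261 + (9 - 4)) - 622685) = 1/(-406*(261 + 5) - 622685) = 1/(-406*266 - 622685) = 1/(-107996 - 622685) = 1/(-730681) = -1/730681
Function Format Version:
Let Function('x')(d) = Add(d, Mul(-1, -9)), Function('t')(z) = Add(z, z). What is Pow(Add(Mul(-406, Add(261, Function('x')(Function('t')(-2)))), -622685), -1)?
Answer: Rational(-1, 730681) ≈ -1.3686e-6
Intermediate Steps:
Function('t')(z) = Mul(2, z)
Function('x')(d) = Add(9, d) (Function('x')(d) = Add(d, 9) = Add(9, d))
Pow(Add(Mul(-406, Add(261, Function('x')(Function('t')(-2)))), -622685), -1) = Pow(Add(Mul(-406, Add(261, Add(9, Mul(2, -2)))), -622685), -1) = Pow(Add(Mul(-406, Add(261, Add(9, -4))), -622685), -1) = Pow(Add(Mul(-406, Add(261, 5)), -622685), -1) = Pow(Add(Mul(-406, 266), -622685), -1) = Pow(Add(-107996, -622685), -1) = Pow(-730681, -1) = Rational(-1, 730681)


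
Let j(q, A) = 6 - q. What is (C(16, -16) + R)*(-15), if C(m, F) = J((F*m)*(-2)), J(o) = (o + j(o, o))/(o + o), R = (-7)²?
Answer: -376365/512 ≈ -735.09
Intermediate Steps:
R = 49
J(o) = 3/o (J(o) = (o + (6 - o))/(o + o) = 6/((2*o)) = 6*(1/(2*o)) = 3/o)
C(m, F) = -3/(2*F*m) (C(m, F) = 3/(((F*m)*(-2))) = 3/((-2*F*m)) = 3*(-1/(2*F*m)) = -3/(2*F*m))
(C(16, -16) + R)*(-15) = (-3/2/(-16*16) + 49)*(-15) = (-3/2*(-1/16)*1/16 + 49)*(-15) = (3/512 + 49)*(-15) = (25091/512)*(-15) = -376365/512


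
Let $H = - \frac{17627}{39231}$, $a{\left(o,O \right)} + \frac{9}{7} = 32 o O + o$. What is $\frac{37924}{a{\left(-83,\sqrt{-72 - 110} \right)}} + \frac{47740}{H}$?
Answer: $\frac{14 \left(- 1243597592160 \sqrt{182} + 39631546037 i\right)}{17627 \left(- 295 i + 9296 \sqrt{182}\right)} \approx -1.0625 \cdot 10^{5} + 1.0584 i$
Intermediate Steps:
$a{\left(o,O \right)} = - \frac{9}{7} + o + 32 O o$ ($a{\left(o,O \right)} = - \frac{9}{7} + \left(32 o O + o\right) = - \frac{9}{7} + \left(32 O o + o\right) = - \frac{9}{7} + \left(o + 32 O o\right) = - \frac{9}{7} + o + 32 O o$)
$H = - \frac{17627}{39231}$ ($H = \left(-17627\right) \frac{1}{39231} = - \frac{17627}{39231} \approx -0.44931$)
$\frac{37924}{a{\left(-83,\sqrt{-72 - 110} \right)}} + \frac{47740}{H} = \frac{37924}{- \frac{9}{7} - 83 + 32 \sqrt{-72 - 110} \left(-83\right)} + \frac{47740}{- \frac{17627}{39231}} = \frac{37924}{- \frac{9}{7} - 83 + 32 \sqrt{-182} \left(-83\right)} + 47740 \left(- \frac{39231}{17627}\right) = \frac{37924}{- \frac{9}{7} - 83 + 32 i \sqrt{182} \left(-83\right)} - \frac{1872887940}{17627} = \frac{37924}{- \frac{9}{7} - 83 - 2656 i \sqrt{182}} - \frac{1872887940}{17627} = \frac{37924}{- \frac{590}{7} - 2656 i \sqrt{182}} - \frac{1872887940}{17627} = - \frac{1872887940}{17627} + \frac{37924}{- \frac{590}{7} - 2656 i \sqrt{182}}$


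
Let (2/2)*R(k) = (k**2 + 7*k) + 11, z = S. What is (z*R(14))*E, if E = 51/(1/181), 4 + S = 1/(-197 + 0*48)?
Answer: -2221393995/197 ≈ -1.1276e+7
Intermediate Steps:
S = -789/197 (S = -4 + 1/(-197 + 0*48) = -4 + 1/(-197 + 0) = -4 + 1/(-197) = -4 - 1/197 = -789/197 ≈ -4.0051)
z = -789/197 ≈ -4.0051
R(k) = 11 + k**2 + 7*k (R(k) = (k**2 + 7*k) + 11 = 11 + k**2 + 7*k)
E = 9231 (E = 51/(1/181) = 51*181 = 9231)
(z*R(14))*E = -789*(11 + 14**2 + 7*14)/197*9231 = -789*(11 + 196 + 98)/197*9231 = -789/197*305*9231 = -240645/197*9231 = -2221393995/197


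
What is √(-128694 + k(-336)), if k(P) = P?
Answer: I*√129030 ≈ 359.21*I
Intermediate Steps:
√(-128694 + k(-336)) = √(-128694 - 336) = √(-129030) = I*√129030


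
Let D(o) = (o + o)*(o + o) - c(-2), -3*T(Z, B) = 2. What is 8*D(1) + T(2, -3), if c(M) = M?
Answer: 142/3 ≈ 47.333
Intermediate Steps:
T(Z, B) = -2/3 (T(Z, B) = -1/3*2 = -2/3)
D(o) = 2 + 4*o**2 (D(o) = (o + o)*(o + o) - 1*(-2) = (2*o)*(2*o) + 2 = 4*o**2 + 2 = 2 + 4*o**2)
8*D(1) + T(2, -3) = 8*(2 + 4*1**2) - 2/3 = 8*(2 + 4*1) - 2/3 = 8*(2 + 4) - 2/3 = 8*6 - 2/3 = 48 - 2/3 = 142/3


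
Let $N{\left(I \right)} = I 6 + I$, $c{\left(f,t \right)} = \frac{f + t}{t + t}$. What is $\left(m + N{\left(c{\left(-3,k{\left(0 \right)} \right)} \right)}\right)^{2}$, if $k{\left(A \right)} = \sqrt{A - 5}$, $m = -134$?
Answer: $\frac{85041}{5} - \frac{5481 i \sqrt{5}}{10} \approx 17008.0 - 1225.6 i$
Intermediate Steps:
$k{\left(A \right)} = \sqrt{-5 + A}$
$c{\left(f,t \right)} = \frac{f + t}{2 t}$
$N{\left(I \right)} = 7 I$ ($N{\left(I \right)} = 6 I + I = 7 I$)
$\left(m + N{\left(c{\left(-3,k{\left(0 \right)} \right)} \right)}\right)^{2} = \left(-134 + 7 \frac{-3 + \sqrt{-5 + 0}}{2 \sqrt{-5 + 0}}\right)^{2} = \left(-134 + 7 \frac{-3 + \sqrt{-5}}{2 \sqrt{-5}}\right)^{2} = \left(-134 + 7 \frac{-3 + i \sqrt{5}}{2 i \sqrt{5}}\right)^{2} = \left(-134 + 7 \frac{- \frac{i \sqrt{5}}{5} \left(-3 + i \sqrt{5}\right)}{2}\right)^{2} = \left(-134 + 7 \left(- \frac{i \sqrt{5} \left(-3 + i \sqrt{5}\right)}{10}\right)\right)^{2} = \left(-134 - \frac{7 i \sqrt{5} \left(-3 + i \sqrt{5}\right)}{10}\right)^{2}$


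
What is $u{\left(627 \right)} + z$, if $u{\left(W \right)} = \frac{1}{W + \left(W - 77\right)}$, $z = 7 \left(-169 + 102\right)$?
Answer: $- \frac{552012}{1177} \approx -469.0$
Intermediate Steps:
$z = -469$ ($z = 7 \left(-67\right) = -469$)
$u{\left(W \right)} = \frac{1}{-77 + 2 W}$ ($u{\left(W \right)} = \frac{1}{W + \left(-77 + W\right)} = \frac{1}{-77 + 2 W}$)
$u{\left(627 \right)} + z = \frac{1}{-77 + 2 \cdot 627} - 469 = \frac{1}{-77 + 1254} - 469 = \frac{1}{1177} - 469 = - \frac{552012}{1177}$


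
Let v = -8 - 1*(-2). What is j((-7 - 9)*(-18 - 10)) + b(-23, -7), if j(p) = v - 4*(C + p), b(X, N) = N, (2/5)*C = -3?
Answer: -1775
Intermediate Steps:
C = -15/2 (C = (5/2)*(-3) = -15/2 ≈ -7.5000)
v = -6 (v = -8 + 2 = -6)
j(p) = 24 - 4*p (j(p) = -6 - 4*(-15/2 + p) = -6 + (30 - 4*p) = 24 - 4*p)
j((-7 - 9)*(-18 - 10)) + b(-23, -7) = (24 - 4*(-7 - 9)*(-18 - 10)) - 7 = (24 - (-64)*(-28)) - 7 = (24 - 4*448) - 7 = (24 - 1792) - 7 = -1768 - 7 = -1775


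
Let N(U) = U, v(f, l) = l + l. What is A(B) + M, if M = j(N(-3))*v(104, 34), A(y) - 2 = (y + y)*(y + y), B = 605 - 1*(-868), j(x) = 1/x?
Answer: 26036686/3 ≈ 8.6789e+6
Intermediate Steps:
v(f, l) = 2*l
B = 1473 (B = 605 + 868 = 1473)
A(y) = 2 + 4*y**2 (A(y) = 2 + (y + y)*(y + y) = 2 + (2*y)*(2*y) = 2 + 4*y**2)
M = -68/3 (M = (2*34)/(-3) = -1/3*68 = -68/3 ≈ -22.667)
A(B) + M = (2 + 4*1473**2) - 68/3 = (2 + 4*2169729) - 68/3 = (2 + 8678916) - 68/3 = 8678918 - 68/3 = 26036686/3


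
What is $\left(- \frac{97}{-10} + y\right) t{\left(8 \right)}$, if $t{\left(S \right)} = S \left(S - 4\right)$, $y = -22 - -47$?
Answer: $\frac{5552}{5} \approx 1110.4$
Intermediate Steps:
$y = 25$ ($y = -22 + 47 = 25$)
$t{\left(S \right)} = S \left(-4 + S\right)$
$\left(- \frac{97}{-10} + y\right) t{\left(8 \right)} = \left(- \frac{97}{-10} + 25\right) 8 \left(-4 + 8\right) = \left(\left(-97\right) \left(- \frac{1}{10}\right) + 25\right) 8 \cdot 4 = \left(\frac{97}{10} + 25\right) 32 = \frac{347}{10} \cdot 32 = \frac{5552}{5}$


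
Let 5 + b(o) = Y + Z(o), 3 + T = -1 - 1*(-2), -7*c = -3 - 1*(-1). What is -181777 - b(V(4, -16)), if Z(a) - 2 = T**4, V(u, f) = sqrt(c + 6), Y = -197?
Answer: -181593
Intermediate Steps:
c = 2/7 (c = -(-3 - 1*(-1))/7 = -(-3 + 1)/7 = -1/7*(-2) = 2/7 ≈ 0.28571)
T = -2 (T = -3 + (-1 - 1*(-2)) = -3 + (-1 + 2) = -3 + 1 = -2)
V(u, f) = 2*sqrt(77)/7 (V(u, f) = sqrt(2/7 + 6) = sqrt(44/7) = 2*sqrt(77)/7)
Z(a) = 18 (Z(a) = 2 + (-2)**4 = 2 + 16 = 18)
b(o) = -184 (b(o) = -5 + (-197 + 18) = -5 - 179 = -184)
-181777 - b(V(4, -16)) = -181777 - 1*(-184) = -181777 + 184 = -181593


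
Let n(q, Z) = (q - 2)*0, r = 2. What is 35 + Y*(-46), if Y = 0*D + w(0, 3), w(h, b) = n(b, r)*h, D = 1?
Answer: 35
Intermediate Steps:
n(q, Z) = 0 (n(q, Z) = (-2 + q)*0 = 0)
w(h, b) = 0 (w(h, b) = 0*h = 0)
Y = 0 (Y = 0*1 + 0 = 0 + 0 = 0)
35 + Y*(-46) = 35 + 0*(-46) = 35 + 0 = 35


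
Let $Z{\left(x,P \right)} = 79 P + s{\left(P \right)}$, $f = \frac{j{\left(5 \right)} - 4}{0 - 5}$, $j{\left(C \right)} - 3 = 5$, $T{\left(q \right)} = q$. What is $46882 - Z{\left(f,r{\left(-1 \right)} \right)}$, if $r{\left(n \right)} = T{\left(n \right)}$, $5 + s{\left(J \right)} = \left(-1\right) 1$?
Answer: $46967$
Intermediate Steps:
$j{\left(C \right)} = 8$ ($j{\left(C \right)} = 3 + 5 = 8$)
$s{\left(J \right)} = -6$ ($s{\left(J \right)} = -5 - 1 = -6$)
$r{\left(n \right)} = n$
$f = - \frac{4}{5}$ ($f = \frac{8 - 4}{0 - 5} = \frac{1}{-5} \cdot 4 = \left(- \frac{1}{5}\right) 4 = - \frac{4}{5} \approx -0.8$)
$Z{\left(x,P \right)} = -6 + 79 P$ ($Z{\left(x,P \right)} = 79 P - 6 = -6 + 79 P$)
$46882 - Z{\left(f,r{\left(-1 \right)} \right)} = 46882 - \left(-6 + 79 \left(-1\right)\right) = 46882 - \left(-6 - 79\right) = 46882 - -85 = 46882 + 85 = 46967$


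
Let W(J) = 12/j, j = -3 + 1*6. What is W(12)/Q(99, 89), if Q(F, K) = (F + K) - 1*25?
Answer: 4/163 ≈ 0.024540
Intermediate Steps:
j = 3 (j = -3 + 6 = 3)
W(J) = 4 (W(J) = 12/3 = 12*(⅓) = 4)
Q(F, K) = -25 + F + K (Q(F, K) = (F + K) - 25 = -25 + F + K)
W(12)/Q(99, 89) = 4/(-25 + 99 + 89) = 4/163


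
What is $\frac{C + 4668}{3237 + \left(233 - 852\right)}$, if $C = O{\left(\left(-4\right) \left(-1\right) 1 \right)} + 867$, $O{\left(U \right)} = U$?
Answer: $\frac{5539}{2618} \approx 2.1157$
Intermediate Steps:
$C = 871$ ($C = \left(-4\right) \left(-1\right) 1 + 867 = 4 \cdot 1 + 867 = 4 + 867 = 871$)
$\frac{C + 4668}{3237 + \left(233 - 852\right)} = \frac{871 + 4668}{3237 + \left(233 - 852\right)} = \frac{5539}{3237 - 619} = \frac{5539}{2618}$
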